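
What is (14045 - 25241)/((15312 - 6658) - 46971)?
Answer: 11196/38317 ≈ 0.29219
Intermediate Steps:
(14045 - 25241)/((15312 - 6658) - 46971) = -11196/(8654 - 46971) = -11196/(-38317) = -11196*(-1/38317) = 11196/38317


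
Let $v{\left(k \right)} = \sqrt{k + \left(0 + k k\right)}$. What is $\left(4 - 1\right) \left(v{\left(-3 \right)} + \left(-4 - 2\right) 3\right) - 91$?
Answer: $-145 + 3 \sqrt{6} \approx -137.65$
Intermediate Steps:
$v{\left(k \right)} = \sqrt{k + k^{2}}$ ($v{\left(k \right)} = \sqrt{k + \left(0 + k^{2}\right)} = \sqrt{k + k^{2}}$)
$\left(4 - 1\right) \left(v{\left(-3 \right)} + \left(-4 - 2\right) 3\right) - 91 = \left(4 - 1\right) \left(\sqrt{- 3 \left(1 - 3\right)} + \left(-4 - 2\right) 3\right) - 91 = 3 \left(\sqrt{\left(-3\right) \left(-2\right)} - 18\right) - 91 = 3 \left(\sqrt{6} - 18\right) - 91 = 3 \left(-18 + \sqrt{6}\right) - 91 = \left(-54 + 3 \sqrt{6}\right) - 91 = -145 + 3 \sqrt{6}$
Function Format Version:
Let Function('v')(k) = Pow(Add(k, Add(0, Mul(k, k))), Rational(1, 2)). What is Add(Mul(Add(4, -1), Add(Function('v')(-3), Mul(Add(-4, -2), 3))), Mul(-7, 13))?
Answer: Add(-145, Mul(3, Pow(6, Rational(1, 2)))) ≈ -137.65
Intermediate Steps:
Function('v')(k) = Pow(Add(k, Pow(k, 2)), Rational(1, 2)) (Function('v')(k) = Pow(Add(k, Add(0, Pow(k, 2))), Rational(1, 2)) = Pow(Add(k, Pow(k, 2)), Rational(1, 2)))
Add(Mul(Add(4, -1), Add(Function('v')(-3), Mul(Add(-4, -2), 3))), Mul(-7, 13)) = Add(Mul(Add(4, -1), Add(Pow(Mul(-3, Add(1, -3)), Rational(1, 2)), Mul(Add(-4, -2), 3))), Mul(-7, 13)) = Add(Mul(3, Add(Pow(Mul(-3, -2), Rational(1, 2)), Mul(-6, 3))), -91) = Add(Mul(3, Add(Pow(6, Rational(1, 2)), -18)), -91) = Add(Mul(3, Add(-18, Pow(6, Rational(1, 2)))), -91) = Add(Add(-54, Mul(3, Pow(6, Rational(1, 2)))), -91) = Add(-145, Mul(3, Pow(6, Rational(1, 2))))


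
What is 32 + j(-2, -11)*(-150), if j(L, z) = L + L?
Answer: 632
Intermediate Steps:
j(L, z) = 2*L
32 + j(-2, -11)*(-150) = 32 + (2*(-2))*(-150) = 32 - 4*(-150) = 32 + 600 = 632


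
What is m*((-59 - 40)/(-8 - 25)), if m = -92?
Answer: -276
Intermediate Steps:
m*((-59 - 40)/(-8 - 25)) = -92*(-59 - 40)/(-8 - 25) = -(-9108)/(-33) = -(-9108)*(-1)/33 = -92*3 = -276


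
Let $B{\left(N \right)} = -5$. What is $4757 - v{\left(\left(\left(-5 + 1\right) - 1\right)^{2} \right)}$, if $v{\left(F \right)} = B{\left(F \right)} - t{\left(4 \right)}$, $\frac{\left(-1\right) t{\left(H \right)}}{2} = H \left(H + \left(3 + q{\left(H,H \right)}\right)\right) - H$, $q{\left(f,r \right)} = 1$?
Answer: $4706$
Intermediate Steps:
$t{\left(H \right)} = 2 H - 2 H \left(4 + H\right)$ ($t{\left(H \right)} = - 2 \left(H \left(H + \left(3 + 1\right)\right) - H\right) = - 2 \left(H \left(H + 4\right) - H\right) = - 2 \left(H \left(4 + H\right) - H\right) = - 2 \left(- H + H \left(4 + H\right)\right) = 2 H - 2 H \left(4 + H\right)$)
$v{\left(F \right)} = 51$ ($v{\left(F \right)} = -5 - \left(-2\right) 4 \left(3 + 4\right) = -5 - \left(-2\right) 4 \cdot 7 = -5 - -56 = -5 + 56 = 51$)
$4757 - v{\left(\left(\left(-5 + 1\right) - 1\right)^{2} \right)} = 4757 - 51 = 4706$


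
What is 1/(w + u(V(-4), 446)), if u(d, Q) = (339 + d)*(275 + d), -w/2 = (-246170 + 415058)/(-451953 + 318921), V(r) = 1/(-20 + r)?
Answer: 3192768/297572227319 ≈ 1.0729e-5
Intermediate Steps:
w = 14074/5543 (w = -2*(-246170 + 415058)/(-451953 + 318921) = -337776/(-133032) = -337776*(-1)/133032 = -2*(-7037/5543) = 14074/5543 ≈ 2.5391)
u(d, Q) = (275 + d)*(339 + d)
1/(w + u(V(-4), 446)) = 1/(14074/5543 + (93225 + (1/(-20 - 4))**2 + 614/(-20 - 4))) = 1/(14074/5543 + (93225 + (1/(-24))**2 + 614/(-24))) = 1/(14074/5543 + (93225 + (-1/24)**2 + 614*(-1/24))) = 1/(14074/5543 + (93225 + 1/576 - 307/12)) = 1/(14074/5543 + 53682865/576) = 1/(297572227319/3192768) = 3192768/297572227319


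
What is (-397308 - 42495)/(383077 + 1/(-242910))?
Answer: -106832546730/93053234069 ≈ -1.1481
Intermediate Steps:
(-397308 - 42495)/(383077 + 1/(-242910)) = -439803/(383077 - 1/242910) = -439803/93053234069/242910 = -439803*242910/93053234069 = -106832546730/93053234069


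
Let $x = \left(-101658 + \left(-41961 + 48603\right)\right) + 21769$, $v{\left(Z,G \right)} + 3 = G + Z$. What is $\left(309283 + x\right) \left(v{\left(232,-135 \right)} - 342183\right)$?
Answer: $-80745319204$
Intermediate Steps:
$v{\left(Z,G \right)} = -3 + G + Z$ ($v{\left(Z,G \right)} = -3 + \left(G + Z\right) = -3 + G + Z$)
$x = -73247$ ($x = \left(-101658 + 6642\right) + 21769 = -95016 + 21769 = -73247$)
$\left(309283 + x\right) \left(v{\left(232,-135 \right)} - 342183\right) = \left(309283 - 73247\right) \left(\left(-3 - 135 + 232\right) - 342183\right) = 236036 \left(94 - 342183\right) = 236036 \left(-342089\right) = -80745319204$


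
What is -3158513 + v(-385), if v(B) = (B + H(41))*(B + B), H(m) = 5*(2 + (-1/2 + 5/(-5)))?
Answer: -2863988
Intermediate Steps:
H(m) = 5/2 (H(m) = 5*(2 + (-1*1/2 + 5*(-1/5))) = 5*(2 + (-1/2 - 1)) = 5*(2 - 3/2) = 5*(1/2) = 5/2)
v(B) = 2*B*(5/2 + B) (v(B) = (B + 5/2)*(B + B) = (5/2 + B)*(2*B) = 2*B*(5/2 + B))
-3158513 + v(-385) = -3158513 - 385*(5 + 2*(-385)) = -3158513 - 385*(5 - 770) = -3158513 - 385*(-765) = -3158513 + 294525 = -2863988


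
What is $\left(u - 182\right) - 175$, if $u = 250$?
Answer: $-107$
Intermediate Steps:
$\left(u - 182\right) - 175 = \left(250 - 182\right) - 175 = 68 - 175 = -107$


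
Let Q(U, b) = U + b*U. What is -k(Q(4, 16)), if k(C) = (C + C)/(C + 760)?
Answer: -34/207 ≈ -0.16425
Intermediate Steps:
Q(U, b) = U + U*b
k(C) = 2*C/(760 + C) (k(C) = (2*C)/(760 + C) = 2*C/(760 + C))
-k(Q(4, 16)) = -2*4*(1 + 16)/(760 + 4*(1 + 16)) = -2*4*17/(760 + 4*17) = -2*68/(760 + 68) = -2*68/828 = -1*34/207 = -34/207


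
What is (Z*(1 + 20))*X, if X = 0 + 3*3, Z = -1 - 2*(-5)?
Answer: 1701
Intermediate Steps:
Z = 9 (Z = -1 + 10 = 9)
X = 9 (X = 0 + 9 = 9)
(Z*(1 + 20))*X = (9*(1 + 20))*9 = (9*21)*9 = 189*9 = 1701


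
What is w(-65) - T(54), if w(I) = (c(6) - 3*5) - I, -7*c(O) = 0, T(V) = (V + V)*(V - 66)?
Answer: 1346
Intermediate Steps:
T(V) = 2*V*(-66 + V) (T(V) = (2*V)*(-66 + V) = 2*V*(-66 + V))
c(O) = 0 (c(O) = -⅐*0 = 0)
w(I) = -15 - I (w(I) = (0 - 3*5) - I = (0 - 15) - I = -15 - I)
w(-65) - T(54) = (-15 - 1*(-65)) - 2*54*(-66 + 54) = (-15 + 65) - 2*54*(-12) = 50 - 1*(-1296) = 50 + 1296 = 1346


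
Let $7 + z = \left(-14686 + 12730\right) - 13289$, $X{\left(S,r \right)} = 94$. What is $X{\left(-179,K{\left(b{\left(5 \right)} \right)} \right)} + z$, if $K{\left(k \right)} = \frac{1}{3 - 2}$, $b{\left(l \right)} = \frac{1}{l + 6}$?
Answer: $-15158$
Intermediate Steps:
$b{\left(l \right)} = \frac{1}{6 + l}$
$K{\left(k \right)} = 1$ ($K{\left(k \right)} = 1^{-1} = 1$)
$z = -15252$ ($z = -7 + \left(\left(-14686 + 12730\right) - 13289\right) = -7 - 15245 = -15252$)
$X{\left(-179,K{\left(b{\left(5 \right)} \right)} \right)} + z = 94 - 15252 = -15158$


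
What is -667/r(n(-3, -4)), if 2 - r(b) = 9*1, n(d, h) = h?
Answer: 667/7 ≈ 95.286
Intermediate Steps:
r(b) = -7 (r(b) = 2 - 9 = -7)
-667/r(n(-3, -4)) = -667/(-7) = -667*(-⅐) = 667/7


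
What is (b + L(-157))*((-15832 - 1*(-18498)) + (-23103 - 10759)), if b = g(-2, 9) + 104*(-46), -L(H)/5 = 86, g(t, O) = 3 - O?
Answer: 162843120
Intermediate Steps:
L(H) = -430 (L(H) = -5*86 = -430)
b = -4790 (b = (3 - 1*9) + 104*(-46) = (3 - 9) - 4784 = -6 - 4784 = -4790)
(b + L(-157))*((-15832 - 1*(-18498)) + (-23103 - 10759)) = (-4790 - 430)*((-15832 - 1*(-18498)) + (-23103 - 10759)) = -5220*((-15832 + 18498) - 33862) = -5220*(2666 - 33862) = -5220*(-31196) = 162843120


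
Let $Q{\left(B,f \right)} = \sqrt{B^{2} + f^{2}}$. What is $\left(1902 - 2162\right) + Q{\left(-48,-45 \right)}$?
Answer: $-260 + 3 \sqrt{481} \approx -194.2$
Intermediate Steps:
$\left(1902 - 2162\right) + Q{\left(-48,-45 \right)} = \left(1902 - 2162\right) + \sqrt{\left(-48\right)^{2} + \left(-45\right)^{2}} = -260 + \sqrt{2304 + 2025} = -260 + \sqrt{4329} = -260 + 3 \sqrt{481}$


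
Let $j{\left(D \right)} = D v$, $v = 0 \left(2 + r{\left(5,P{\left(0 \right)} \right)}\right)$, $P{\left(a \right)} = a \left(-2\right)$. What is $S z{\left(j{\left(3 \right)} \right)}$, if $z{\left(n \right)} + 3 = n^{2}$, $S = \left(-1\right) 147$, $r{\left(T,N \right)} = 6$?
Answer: $441$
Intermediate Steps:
$P{\left(a \right)} = - 2 a$
$S = -147$
$v = 0$ ($v = 0 \left(2 + 6\right) = 0 \cdot 8 = 0$)
$j{\left(D \right)} = 0$ ($j{\left(D \right)} = D 0 = 0$)
$z{\left(n \right)} = -3 + n^{2}$
$S z{\left(j{\left(3 \right)} \right)} = - 147 \left(-3 + 0^{2}\right) = - 147 \left(-3 + 0\right) = \left(-147\right) \left(-3\right) = 441$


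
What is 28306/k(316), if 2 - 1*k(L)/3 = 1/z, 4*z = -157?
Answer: 2222021/477 ≈ 4658.3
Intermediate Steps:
z = -157/4 (z = (¼)*(-157) = -157/4 ≈ -39.250)
k(L) = 954/157 (k(L) = 6 - 3/(-157/4) = 6 - 3*(-4/157) = 6 + 12/157 = 954/157)
28306/k(316) = 28306/(954/157) = 28306*(157/954) = 2222021/477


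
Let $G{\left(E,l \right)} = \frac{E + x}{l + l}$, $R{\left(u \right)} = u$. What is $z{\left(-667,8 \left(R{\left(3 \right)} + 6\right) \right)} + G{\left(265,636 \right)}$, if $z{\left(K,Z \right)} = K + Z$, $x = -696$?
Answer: $- \frac{757271}{1272} \approx -595.34$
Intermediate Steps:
$G{\left(E,l \right)} = \frac{-696 + E}{2 l}$ ($G{\left(E,l \right)} = \frac{E - 696}{l + l} = \frac{-696 + E}{2 l}$)
$z{\left(-667,8 \left(R{\left(3 \right)} + 6\right) \right)} + G{\left(265,636 \right)} = \left(-667 + 8 \left(3 + 6\right)\right) + \frac{-696 + 265}{2 \cdot 636} = \left(-667 + 8 \cdot 9\right) + \frac{1}{2} \cdot \frac{1}{636} \left(-431\right) = \left(-667 + 72\right) - \frac{431}{1272} = -595 - \frac{431}{1272} = - \frac{757271}{1272}$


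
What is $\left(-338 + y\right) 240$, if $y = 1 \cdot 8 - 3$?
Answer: $-79920$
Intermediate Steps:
$y = 5$ ($y = 8 - 3 = 5$)
$\left(-338 + y\right) 240 = \left(-338 + 5\right) 240 = \left(-333\right) 240 = -79920$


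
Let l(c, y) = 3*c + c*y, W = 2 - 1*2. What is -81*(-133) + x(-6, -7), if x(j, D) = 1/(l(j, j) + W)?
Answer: 193915/18 ≈ 10773.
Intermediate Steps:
W = 0 (W = 2 - 2 = 0)
x(j, D) = 1/(j*(3 + j)) (x(j, D) = 1/(j*(3 + j) + 0) = 1/(j*(3 + j)))
-81*(-133) + x(-6, -7) = -81*(-133) + 1/((-6)*(3 - 6)) = 10773 - ⅙/(-3) = 10773 - ⅙*(-⅓) = 10773 + 1/18 = 193915/18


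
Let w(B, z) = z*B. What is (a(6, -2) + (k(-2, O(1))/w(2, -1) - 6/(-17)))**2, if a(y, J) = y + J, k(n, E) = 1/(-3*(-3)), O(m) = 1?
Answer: 1729225/93636 ≈ 18.468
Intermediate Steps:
w(B, z) = B*z
k(n, E) = 1/9
a(y, J) = J + y
(a(6, -2) + (k(-2, O(1))/w(2, -1) - 6/(-17)))**2 = ((-2 + 6) + (1/(9*((2*(-1)))) - 6/(-17)))**2 = (4 + ((1/9)/(-2) - 6*(-1/17)))**2 = (4 + ((1/9)*(-1/2) + 6/17))**2 = (4 + (-1/18 + 6/17))**2 = (4 + 91/306)**2 = (1315/306)**2 = 1729225/93636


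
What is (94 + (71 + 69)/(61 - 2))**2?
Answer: 32330596/3481 ≈ 9287.7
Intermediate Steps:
(94 + (71 + 69)/(61 - 2))**2 = (94 + 140/59)**2 = (5686/59)**2 = 32330596/3481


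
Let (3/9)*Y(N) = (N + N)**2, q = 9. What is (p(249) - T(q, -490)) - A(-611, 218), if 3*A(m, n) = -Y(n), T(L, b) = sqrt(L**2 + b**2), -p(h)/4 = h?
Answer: 189100 - sqrt(240181) ≈ 1.8861e+5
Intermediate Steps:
p(h) = -4*h
Y(N) = 12*N**2 (Y(N) = 3*(N + N)**2 = 3*(2*N)**2 = 3*(4*N**2) = 12*N**2)
A(m, n) = -4*n**2 (A(m, n) = (-12*n**2)/3 = -4*n**2)
(p(249) - T(q, -490)) - A(-611, 218) = (-4*249 - sqrt(9**2 + (-490)**2)) - (-4)*218**2 = (-996 - sqrt(81 + 240100)) - (-4)*47524 = (-996 - sqrt(240181)) - 1*(-190096) = (-996 - sqrt(240181)) + 190096 = 189100 - sqrt(240181)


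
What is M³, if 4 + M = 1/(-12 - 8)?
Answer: -531441/8000 ≈ -66.430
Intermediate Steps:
M = -81/20 (M = -4 + 1/(-12 - 8) = -4 + 1/(-20) = -4 - 1/20 = -81/20 ≈ -4.0500)
M³ = (-81/20)³ = -531441/8000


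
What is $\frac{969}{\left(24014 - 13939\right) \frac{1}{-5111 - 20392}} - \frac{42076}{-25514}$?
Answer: $- \frac{315044218249}{128526775} \approx -2451.2$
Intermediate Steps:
$\frac{969}{\left(24014 - 13939\right) \frac{1}{-5111 - 20392}} - \frac{42076}{-25514} = \frac{969}{10075 \frac{1}{-25503}} - - \frac{21038}{12757} = \frac{969}{10075 \left(- \frac{1}{25503}\right)} + \frac{21038}{12757} = \frac{969}{- \frac{10075}{25503}} + \frac{21038}{12757} = 969 \left(- \frac{25503}{10075}\right) + \frac{21038}{12757} = - \frac{24712407}{10075} + \frac{21038}{12757} = - \frac{315044218249}{128526775}$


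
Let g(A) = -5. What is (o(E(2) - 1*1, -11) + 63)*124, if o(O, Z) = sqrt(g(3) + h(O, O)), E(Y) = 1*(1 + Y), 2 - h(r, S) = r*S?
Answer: 7812 + 124*I*sqrt(7) ≈ 7812.0 + 328.07*I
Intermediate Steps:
h(r, S) = 2 - S*r (h(r, S) = 2 - r*S = 2 - S*r)
E(Y) = 1 + Y
o(O, Z) = sqrt(-3 - O**2) (o(O, Z) = sqrt(-5 + (2 - O*O)) = sqrt(-5 + (2 - O**2)) = sqrt(-3 - O**2))
(o(E(2) - 1*1, -11) + 63)*124 = (sqrt(-3 - ((1 + 2) - 1*1)**2) + 63)*124 = (sqrt(-3 - (3 - 1)**2) + 63)*124 = (sqrt(-3 - 1*2**2) + 63)*124 = (sqrt(-3 - 1*4) + 63)*124 = (sqrt(-3 - 4) + 63)*124 = (sqrt(-7) + 63)*124 = (I*sqrt(7) + 63)*124 = (63 + I*sqrt(7))*124 = 7812 + 124*I*sqrt(7)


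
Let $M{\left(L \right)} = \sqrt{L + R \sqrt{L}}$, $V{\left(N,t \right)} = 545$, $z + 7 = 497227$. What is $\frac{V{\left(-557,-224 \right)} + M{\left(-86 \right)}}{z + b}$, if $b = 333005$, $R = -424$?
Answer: $\frac{109}{166045} + \frac{\sqrt{-86 - 424 i \sqrt{86}}}{830225} \approx 0.00070927 - 5.3994 \cdot 10^{-5} i$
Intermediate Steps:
$z = 497220$ ($z = -7 + 497227 = 497220$)
$M{\left(L \right)} = \sqrt{L - 424 \sqrt{L}}$
$\frac{V{\left(-557,-224 \right)} + M{\left(-86 \right)}}{z + b} = \frac{545 + \sqrt{-86 - 424 \sqrt{-86}}}{497220 + 333005} = \frac{545 + \sqrt{-86 - 424 i \sqrt{86}}}{830225} = \left(545 + \sqrt{-86 - 424 i \sqrt{86}}\right) \frac{1}{830225} = \frac{109}{166045} + \frac{\sqrt{-86 - 424 i \sqrt{86}}}{830225}$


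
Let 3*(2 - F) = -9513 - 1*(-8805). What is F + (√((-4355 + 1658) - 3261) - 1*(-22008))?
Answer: 22246 + 3*I*√662 ≈ 22246.0 + 77.188*I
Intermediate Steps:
F = 238 (F = 2 - (-9513 - 1*(-8805))/3 = 2 - (-9513 + 8805)/3 = 2 - ⅓*(-708) = 2 + 236 = 238)
F + (√((-4355 + 1658) - 3261) - 1*(-22008)) = 238 + (√((-4355 + 1658) - 3261) - 1*(-22008)) = 238 + (√(-2697 - 3261) + 22008) = 238 + (√(-5958) + 22008) = 238 + (3*I*√662 + 22008) = 238 + (22008 + 3*I*√662) = 22246 + 3*I*√662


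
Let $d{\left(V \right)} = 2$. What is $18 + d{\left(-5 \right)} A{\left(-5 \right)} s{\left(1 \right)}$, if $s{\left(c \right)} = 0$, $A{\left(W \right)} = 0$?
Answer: $18$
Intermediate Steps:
$18 + d{\left(-5 \right)} A{\left(-5 \right)} s{\left(1 \right)} = 18 + 2 \cdot 0 \cdot 0 = 18 + 0 \cdot 0 = 18 + 0 = 18$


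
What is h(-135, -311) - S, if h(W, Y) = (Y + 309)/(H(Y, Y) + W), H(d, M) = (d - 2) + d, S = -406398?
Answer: 308456084/759 ≈ 4.0640e+5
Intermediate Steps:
H(d, M) = -2 + 2*d (H(d, M) = (-2 + d) + d = -2 + 2*d)
h(W, Y) = (309 + Y)/(-2 + W + 2*Y) (h(W, Y) = (Y + 309)/((-2 + 2*Y) + W) = (309 + Y)/(-2 + W + 2*Y))
h(-135, -311) - S = (309 - 311)/(-2 - 135 + 2*(-311)) - 1*(-406398) = -2/(-2 - 135 - 622) + 406398 = -2/(-759) + 406398 = -1/759*(-2) + 406398 = 2/759 + 406398 = 308456084/759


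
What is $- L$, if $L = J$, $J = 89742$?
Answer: $-89742$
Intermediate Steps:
$L = 89742$
$- L = \left(-1\right) 89742 = -89742$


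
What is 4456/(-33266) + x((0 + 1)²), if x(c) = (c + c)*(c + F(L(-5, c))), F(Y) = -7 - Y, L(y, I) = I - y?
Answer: -401420/16633 ≈ -24.134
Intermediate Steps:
x(c) = -24*c (x(c) = (c + c)*(c + (-7 - (c - 1*(-5)))) = (2*c)*(c + (-7 - (c + 5))) = (2*c)*(c + (-7 - (5 + c))) = (2*c)*(c + (-7 + (-5 - c))) = (2*c)*(c + (-12 - c)) = (2*c)*(-12) = -24*c)
4456/(-33266) + x((0 + 1)²) = 4456/(-33266) - 24*(0 + 1)² = 4456*(-1/33266) - 24*1² = -2228/16633 - 24*1 = -2228/16633 - 24 = -401420/16633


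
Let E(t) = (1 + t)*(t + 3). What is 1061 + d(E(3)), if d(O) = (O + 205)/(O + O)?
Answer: 51157/48 ≈ 1065.8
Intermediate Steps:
E(t) = (1 + t)*(3 + t)
d(O) = (205 + O)/(2*O) (d(O) = (205 + O)/((2*O)) = (205 + O)*(1/(2*O)) = (205 + O)/(2*O))
1061 + d(E(3)) = 1061 + (205 + (3 + 3² + 4*3))/(2*(3 + 3² + 4*3)) = 1061 + (205 + (3 + 9 + 12))/(2*(3 + 9 + 12)) = 1061 + (½)*(205 + 24)/24 = 1061 + (½)*(1/24)*229 = 1061 + 229/48 = 51157/48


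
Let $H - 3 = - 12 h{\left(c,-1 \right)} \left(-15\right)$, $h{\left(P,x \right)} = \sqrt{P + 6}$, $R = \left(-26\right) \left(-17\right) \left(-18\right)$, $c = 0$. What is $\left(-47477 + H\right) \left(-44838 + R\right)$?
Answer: $2506342356 - 9502920 \sqrt{6} \approx 2.4831 \cdot 10^{9}$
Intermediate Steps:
$R = -7956$ ($R = 442 \left(-18\right) = -7956$)
$h{\left(P,x \right)} = \sqrt{6 + P}$
$H = 3 + 180 \sqrt{6}$ ($H = 3 + - 12 \sqrt{6 + 0} \left(-15\right) = 3 + - 12 \sqrt{6} \left(-15\right) = 3 + 180 \sqrt{6} \approx 443.91$)
$\left(-47477 + H\right) \left(-44838 + R\right) = \left(-47477 + \left(3 + 180 \sqrt{6}\right)\right) \left(-44838 - 7956\right) = \left(-47474 + 180 \sqrt{6}\right) \left(-52794\right) = 2506342356 - 9502920 \sqrt{6}$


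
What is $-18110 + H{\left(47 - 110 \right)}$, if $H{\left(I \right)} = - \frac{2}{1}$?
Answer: $-18112$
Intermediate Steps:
$H{\left(I \right)} = -2$ ($H{\left(I \right)} = \left(-2\right) 1 = -2$)
$-18110 + H{\left(47 - 110 \right)} = -18110 - 2 = -18112$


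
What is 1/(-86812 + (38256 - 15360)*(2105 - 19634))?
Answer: -1/401430796 ≈ -2.4911e-9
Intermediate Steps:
1/(-86812 + (38256 - 15360)*(2105 - 19634)) = 1/(-86812 + 22896*(-17529)) = 1/(-86812 - 401343984) = 1/(-401430796) = -1/401430796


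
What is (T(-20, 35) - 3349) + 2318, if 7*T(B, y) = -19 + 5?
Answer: -1033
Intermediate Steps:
T(B, y) = -2 (T(B, y) = (-19 + 5)/7 = (⅐)*(-14) = -2)
(T(-20, 35) - 3349) + 2318 = (-2 - 3349) + 2318 = -3351 + 2318 = -1033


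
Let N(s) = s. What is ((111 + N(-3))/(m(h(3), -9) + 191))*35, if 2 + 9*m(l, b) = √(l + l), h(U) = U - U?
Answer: 34020/1717 ≈ 19.814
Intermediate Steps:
h(U) = 0
m(l, b) = -2/9 + √2*√l/9 (m(l, b) = -2/9 + √(l + l)/9 = -2/9 + √(2*l)/9 = -2/9 + (√2*√l)/9 = -2/9 + √2*√l/9)
((111 + N(-3))/(m(h(3), -9) + 191))*35 = ((111 - 3)/((-2/9 + √2*√0/9) + 191))*35 = (108/((-2/9 + (⅑)*√2*0) + 191))*35 = (108/((-2/9 + 0) + 191))*35 = (108/(-2/9 + 191))*35 = (108/(1717/9))*35 = (108*(9/1717))*35 = (972/1717)*35 = 34020/1717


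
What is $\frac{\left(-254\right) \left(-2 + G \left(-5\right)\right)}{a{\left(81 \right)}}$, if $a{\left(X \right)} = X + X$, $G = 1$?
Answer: $\frac{889}{81} \approx 10.975$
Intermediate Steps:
$a{\left(X \right)} = 2 X$
$\frac{\left(-254\right) \left(-2 + G \left(-5\right)\right)}{a{\left(81 \right)}} = \frac{\left(-254\right) \left(-2 + 1 \left(-5\right)\right)}{2 \cdot 81} = \frac{\left(-254\right) \left(-2 - 5\right)}{162} = \left(-254\right) \left(-7\right) \frac{1}{162} = 1778 \cdot \frac{1}{162} = \frac{889}{81}$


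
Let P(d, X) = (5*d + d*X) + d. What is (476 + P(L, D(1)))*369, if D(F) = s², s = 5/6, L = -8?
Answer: 155882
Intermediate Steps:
s = ⅚ (s = 5*(⅙) = ⅚ ≈ 0.83333)
D(F) = 25/36 (D(F) = (⅚)² = 25/36)
P(d, X) = 6*d + X*d (P(d, X) = (5*d + X*d) + d = 6*d + X*d)
(476 + P(L, D(1)))*369 = (476 - 8*(6 + 25/36))*369 = (476 - 8*241/36)*369 = (476 - 482/9)*369 = (3802/9)*369 = 155882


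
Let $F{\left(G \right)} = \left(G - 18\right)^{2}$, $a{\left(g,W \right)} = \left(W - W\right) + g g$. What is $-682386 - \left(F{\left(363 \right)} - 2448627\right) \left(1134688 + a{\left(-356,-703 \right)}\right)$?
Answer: $2938615190862$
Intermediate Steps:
$a{\left(g,W \right)} = g^{2}$ ($a{\left(g,W \right)} = 0 + g^{2} = g^{2}$)
$F{\left(G \right)} = \left(-18 + G\right)^{2}$
$-682386 - \left(F{\left(363 \right)} - 2448627\right) \left(1134688 + a{\left(-356,-703 \right)}\right) = -682386 - \left(\left(-18 + 363\right)^{2} - 2448627\right) \left(1134688 + \left(-356\right)^{2}\right) = -682386 - \left(345^{2} - 2448627\right) \left(1134688 + 126736\right) = -682386 - \left(119025 - 2448627\right) 1261424 = -682386 - \left(-2329602\right) 1261424 = -682386 - -2938615873248 = -682386 + 2938615873248 = 2938615190862$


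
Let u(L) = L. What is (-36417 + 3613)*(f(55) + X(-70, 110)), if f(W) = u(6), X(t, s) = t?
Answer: 2099456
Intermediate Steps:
f(W) = 6
(-36417 + 3613)*(f(55) + X(-70, 110)) = (-36417 + 3613)*(6 - 70) = -32804*(-64) = 2099456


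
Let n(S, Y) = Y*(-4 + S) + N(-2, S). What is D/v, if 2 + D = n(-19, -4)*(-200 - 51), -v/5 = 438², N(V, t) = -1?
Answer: 22843/959220 ≈ 0.023814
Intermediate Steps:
v = -959220 (v = -5*438² = -5*191844 = -959220)
n(S, Y) = -1 + Y*(-4 + S) (n(S, Y) = Y*(-4 + S) - 1 = -1 + Y*(-4 + S))
D = -22843 (D = -2 + (-1 - 4*(-4) - 19*(-4))*(-200 - 51) = -2 + (-1 + 16 + 76)*(-251) = -2 + 91*(-251) = -2 - 22841 = -22843)
D/v = -22843/(-959220) = -22843*(-1/959220) = 22843/959220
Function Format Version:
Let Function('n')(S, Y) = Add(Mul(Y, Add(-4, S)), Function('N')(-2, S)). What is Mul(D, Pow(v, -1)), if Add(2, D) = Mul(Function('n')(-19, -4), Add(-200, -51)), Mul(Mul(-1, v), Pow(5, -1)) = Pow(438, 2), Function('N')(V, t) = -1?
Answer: Rational(22843, 959220) ≈ 0.023814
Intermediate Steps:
v = -959220 (v = Mul(-5, Pow(438, 2)) = Mul(-5, 191844) = -959220)
Function('n')(S, Y) = Add(-1, Mul(Y, Add(-4, S))) (Function('n')(S, Y) = Add(Mul(Y, Add(-4, S)), -1) = Add(-1, Mul(Y, Add(-4, S))))
D = -22843 (D = Add(-2, Mul(Add(-1, Mul(-4, -4), Mul(-19, -4)), Add(-200, -51))) = Add(-2, Mul(Add(-1, 16, 76), -251)) = Add(-2, Mul(91, -251)) = Add(-2, -22841) = -22843)
Mul(D, Pow(v, -1)) = Mul(-22843, Pow(-959220, -1)) = Mul(-22843, Rational(-1, 959220)) = Rational(22843, 959220)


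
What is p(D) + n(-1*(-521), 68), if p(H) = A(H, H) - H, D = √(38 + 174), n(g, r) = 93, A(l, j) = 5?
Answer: 98 - 2*√53 ≈ 83.440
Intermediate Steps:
D = 2*√53 (D = √212 = 2*√53 ≈ 14.560)
p(H) = 5 - H
p(D) + n(-1*(-521), 68) = (5 - 2*√53) + 93 = 98 - 2*√53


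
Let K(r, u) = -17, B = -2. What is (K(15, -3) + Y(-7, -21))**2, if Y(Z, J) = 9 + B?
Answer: 100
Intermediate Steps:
Y(Z, J) = 7 (Y(Z, J) = 9 - 2 = 7)
(K(15, -3) + Y(-7, -21))**2 = (-17 + 7)**2 = (-10)**2 = 100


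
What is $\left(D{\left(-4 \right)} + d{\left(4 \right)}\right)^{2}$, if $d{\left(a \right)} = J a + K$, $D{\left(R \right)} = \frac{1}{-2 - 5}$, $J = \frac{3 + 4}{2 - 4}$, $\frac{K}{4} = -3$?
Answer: $\frac{33489}{49} \approx 683.45$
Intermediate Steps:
$K = -12$ ($K = 4 \left(-3\right) = -12$)
$J = - \frac{7}{2}$ ($J = \frac{7}{-2} = 7 \left(- \frac{1}{2}\right) = - \frac{7}{2} \approx -3.5$)
$D{\left(R \right)} = - \frac{1}{7}$ ($D{\left(R \right)} = \frac{1}{-7} = - \frac{1}{7}$)
$d{\left(a \right)} = -12 - \frac{7 a}{2}$ ($d{\left(a \right)} = - \frac{7 a}{2} - 12 = -12 - \frac{7 a}{2}$)
$\left(D{\left(-4 \right)} + d{\left(4 \right)}\right)^{2} = \left(- \frac{1}{7} - 26\right)^{2} = \left(- \frac{183}{7}\right)^{2} = \frac{33489}{49}$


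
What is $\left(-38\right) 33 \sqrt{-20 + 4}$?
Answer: $- 5016 i \approx - 5016.0 i$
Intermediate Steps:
$\left(-38\right) 33 \sqrt{-20 + 4} = - 1254 \sqrt{-16} = - 1254 \cdot 4 i = - 5016 i$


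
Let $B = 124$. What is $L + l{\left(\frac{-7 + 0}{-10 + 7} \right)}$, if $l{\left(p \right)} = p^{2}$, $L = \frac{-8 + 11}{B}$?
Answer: $\frac{6103}{1116} \approx 5.4686$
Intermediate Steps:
$L = \frac{3}{124}$ ($L = \frac{-8 + 11}{124} = 3 \cdot \frac{1}{124} = \frac{3}{124} \approx 0.024194$)
$L + l{\left(\frac{-7 + 0}{-10 + 7} \right)} = \frac{3}{124} + \left(\frac{-7 + 0}{-10 + 7}\right)^{2} = \frac{3}{124} + \left(- \frac{7}{-3}\right)^{2} = \frac{3}{124} + \left(\left(-7\right) \left(- \frac{1}{3}\right)\right)^{2} = \frac{3}{124} + \left(\frac{7}{3}\right)^{2} = \frac{3}{124} + \frac{49}{9} = \frac{6103}{1116}$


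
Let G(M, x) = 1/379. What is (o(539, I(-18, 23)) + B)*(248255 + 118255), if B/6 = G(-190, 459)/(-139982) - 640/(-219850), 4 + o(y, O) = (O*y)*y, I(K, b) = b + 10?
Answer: 409840613138892307422612/116637411833 ≈ 3.5138e+12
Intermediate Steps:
I(K, b) = 10 + b
o(y, O) = -4 + O*y² (o(y, O) = -4 + (O*y)*y = -4 + O*y²)
G(M, x) = 1/379
B = 10186144221/583187059165 (B = 6*((1/379)/(-139982) - 640/(-219850)) = 6*((1/379)*(-1/139982) - 640*(-1/219850)) = 6*(-1/53053178 + 64/21985) = 6*(3395381407/1166374118330) = 10186144221/583187059165 ≈ 0.017466)
(o(539, I(-18, 23)) + B)*(248255 + 118255) = ((-4 + (10 + 23)*539²) + 10186144221/583187059165)*(248255 + 118255) = ((-4 + 33*290521) + 10186144221/583187059165)*366510 = ((-4 + 9587193) + 10186144221/583187059165)*366510 = (9587189 + 10186144221/583187059165)*366510 = (5591124568755181406/583187059165)*366510 = 409840613138892307422612/116637411833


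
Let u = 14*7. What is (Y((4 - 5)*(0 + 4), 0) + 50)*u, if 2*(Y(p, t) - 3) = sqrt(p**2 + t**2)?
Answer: 5390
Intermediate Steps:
Y(p, t) = 3 + sqrt(p**2 + t**2)/2
u = 98
(Y((4 - 5)*(0 + 4), 0) + 50)*u = ((3 + sqrt(((4 - 5)*(0 + 4))**2 + 0**2)/2) + 50)*98 = ((3 + sqrt((-1*4)**2 + 0)/2) + 50)*98 = ((3 + sqrt((-4)**2 + 0)/2) + 50)*98 = ((3 + sqrt(16 + 0)/2) + 50)*98 = ((3 + sqrt(16)/2) + 50)*98 = ((3 + (1/2)*4) + 50)*98 = ((3 + 2) + 50)*98 = (5 + 50)*98 = 55*98 = 5390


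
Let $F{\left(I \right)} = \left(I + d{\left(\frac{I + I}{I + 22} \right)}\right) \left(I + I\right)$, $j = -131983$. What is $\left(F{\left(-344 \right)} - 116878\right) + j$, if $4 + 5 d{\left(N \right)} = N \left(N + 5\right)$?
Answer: $- \frac{1780356881}{129605} \approx -13737.0$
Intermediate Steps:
$d{\left(N \right)} = - \frac{4}{5} + \frac{N \left(5 + N\right)}{5}$ ($d{\left(N \right)} = - \frac{4}{5} + \frac{N \left(N + 5\right)}{5} = - \frac{4}{5} + \frac{N \left(5 + N\right)}{5}$)
$F{\left(I \right)} = 2 I \left(- \frac{4}{5} + I + \frac{2 I}{22 + I} + \frac{4 I^{2}}{5 \left(22 + I\right)^{2}}\right)$ ($F{\left(I \right)} = \left(I + \left(- \frac{4}{5} + \frac{I + I}{I + 22} + \frac{\left(\frac{I + I}{I + 22}\right)^{2}}{5}\right)\right) \left(I + I\right) = \left(I + \left(- \frac{4}{5} + \frac{2 I}{22 + I} + \frac{\left(\frac{2 I}{22 + I}\right)^{2}}{5}\right)\right) 2 I = \left(I + \left(- \frac{4}{5} + \frac{2 I}{22 + I} + \frac{4 I^{2} \frac{1}{\left(22 + I\right)^{2}}}{5}\right)\right) 2 I = \left(I + \left(- \frac{4}{5} + \frac{2 I}{22 + I} + \frac{4 I^{2}}{5 \left(22 + I\right)^{2}}\right)\right) 2 I = \left(- \frac{4}{5} + I + \frac{2 I}{22 + I} + \frac{4 I^{2}}{5 \left(22 + I\right)^{2}}\right) 2 I = 2 I \left(- \frac{4}{5} + I + \frac{2 I}{22 + I} + \frac{4 I^{2}}{5 \left(22 + I\right)^{2}}\right)$)
$\left(F{\left(-344 \right)} - 116878\right) + j = \left(\frac{2}{5} \left(-344\right) \frac{1}{484 + \left(-344\right)^{2} + 44 \left(-344\right)} \left(-1936 + 5 \left(-344\right)^{3} + 230 \left(-344\right)^{2} + 2464 \left(-344\right)\right) - 116878\right) - 131983 = \left(\frac{2}{5} \left(-344\right) \frac{1}{484 + 118336 - 15136} \left(-1936 + 5 \left(-40707584\right) + 230 \cdot 118336 - 847616\right) - 116878\right) - 131983 = \left(\frac{2}{5} \left(-344\right) \frac{1}{103684} \left(-1936 - 203537920 + 27217280 - 847616\right) - 116878\right) - 131983 = \left(\frac{2}{5} \left(-344\right) \frac{1}{103684} \left(-177170192\right) - 116878\right) - 131983 = \left(\frac{30473273024}{129605} - 116878\right) - 131983 = \frac{15325299834}{129605} - 131983 = - \frac{1780356881}{129605}$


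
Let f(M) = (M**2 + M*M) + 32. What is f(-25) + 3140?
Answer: 4422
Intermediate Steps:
f(M) = 32 + 2*M**2 (f(M) = (M**2 + M**2) + 32 = 2*M**2 + 32 = 32 + 2*M**2)
f(-25) + 3140 = (32 + 2*(-25)**2) + 3140 = (32 + 2*625) + 3140 = (32 + 1250) + 3140 = 1282 + 3140 = 4422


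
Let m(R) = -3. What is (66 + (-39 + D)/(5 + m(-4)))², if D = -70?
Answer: 529/4 ≈ 132.25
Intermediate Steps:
(66 + (-39 + D)/(5 + m(-4)))² = (66 + (-39 - 70)/(5 - 3))² = (66 - 109/2)² = (23/2)² = 529/4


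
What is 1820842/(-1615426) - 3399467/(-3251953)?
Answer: -214852613242/2626644713489 ≈ -0.081797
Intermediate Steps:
1820842/(-1615426) - 3399467/(-3251953) = 1820842*(-1/1615426) - 3399467*(-1/3251953) = -910421/807713 + 3399467/3251953 = -214852613242/2626644713489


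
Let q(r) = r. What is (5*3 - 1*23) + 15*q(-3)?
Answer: -53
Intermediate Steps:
(5*3 - 1*23) + 15*q(-3) = (5*3 - 1*23) + 15*(-3) = (15 - 23) - 45 = -8 - 45 = -53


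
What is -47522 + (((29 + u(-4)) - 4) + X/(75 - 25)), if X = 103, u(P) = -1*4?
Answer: -2374947/50 ≈ -47499.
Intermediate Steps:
u(P) = -4
-47522 + (((29 + u(-4)) - 4) + X/(75 - 25)) = -47522 + (((29 - 4) - 4) + 103/(75 - 25)) = -47522 + ((25 - 4) + 103/50) = -47522 + (21 + 103*(1/50)) = -47522 + (21 + 103/50) = -47522 + 1153/50 = -2374947/50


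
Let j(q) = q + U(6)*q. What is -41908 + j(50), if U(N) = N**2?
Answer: -40058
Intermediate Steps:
j(q) = 37*q (j(q) = q + 6**2*q = q + 36*q = 37*q)
-41908 + j(50) = -41908 + 37*50 = -41908 + 1850 = -40058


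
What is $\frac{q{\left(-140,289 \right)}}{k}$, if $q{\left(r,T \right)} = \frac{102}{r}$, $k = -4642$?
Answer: $\frac{51}{324940} \approx 0.00015695$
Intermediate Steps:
$\frac{q{\left(-140,289 \right)}}{k} = \frac{102 \frac{1}{-140}}{-4642} = 102 \left(- \frac{1}{140}\right) \left(- \frac{1}{4642}\right) = \left(- \frac{51}{70}\right) \left(- \frac{1}{4642}\right) = \frac{51}{324940}$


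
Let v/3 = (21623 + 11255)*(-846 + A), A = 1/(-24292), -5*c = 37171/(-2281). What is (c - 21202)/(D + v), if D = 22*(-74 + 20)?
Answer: 2936558327294/11559306501182145 ≈ 0.00025404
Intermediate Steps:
c = 37171/11405 (c = -37171/(5*(-2281)) = -37171*(-1)/(5*2281) = -⅕*(-37171/2281) = 37171/11405 ≈ 3.2592)
A = -1/24292 ≈ -4.1166e-5
D = -1188 (D = 22*(-54) = -1188)
v = -1013515294461/12146 (v = 3*((21623 + 11255)*(-846 - 1/24292)) = 3*(32878*(-20551033/24292)) = 3*(-337838431487/12146) = -1013515294461/12146 ≈ -8.3444e+7)
(c - 21202)/(D + v) = (37171/11405 - 21202)/(-1188 - 1013515294461/12146) = -241771639/(11405*(-1013529723909/12146)) = -241771639/11405*(-12146/1013529723909) = 2936558327294/11559306501182145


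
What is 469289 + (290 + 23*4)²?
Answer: 615213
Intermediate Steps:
469289 + (290 + 23*4)² = 469289 + (290 + 92)² = 469289 + 382² = 469289 + 145924 = 615213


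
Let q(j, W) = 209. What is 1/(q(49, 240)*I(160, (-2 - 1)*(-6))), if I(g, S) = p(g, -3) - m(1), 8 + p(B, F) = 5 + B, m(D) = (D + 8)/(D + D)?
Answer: 2/63745 ≈ 3.1375e-5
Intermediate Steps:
m(D) = (8 + D)/(2*D) (m(D) = (8 + D)/((2*D)) = (8 + D)*(1/(2*D)) = (8 + D)/(2*D))
p(B, F) = -3 + B (p(B, F) = -8 + (5 + B) = -3 + B)
I(g, S) = -15/2 + g (I(g, S) = (-3 + g) - (8 + 1)/(2*1) = (-3 + g) - 9/2 = -15/2 + g)
1/(q(49, 240)*I(160, (-2 - 1)*(-6))) = 1/(209*(-15/2 + 160)) = 1/(209*(305/2)) = (1/209)*(2/305) = 2/63745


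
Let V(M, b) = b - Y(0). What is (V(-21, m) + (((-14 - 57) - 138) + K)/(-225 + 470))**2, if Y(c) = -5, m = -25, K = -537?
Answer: 31877316/60025 ≈ 531.07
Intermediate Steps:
V(M, b) = 5 + b (V(M, b) = b - 1*(-5) = b + 5 = 5 + b)
(V(-21, m) + (((-14 - 57) - 138) + K)/(-225 + 470))**2 = ((5 - 25) + (((-14 - 57) - 138) - 537)/(-225 + 470))**2 = (-20 + ((-71 - 138) - 537)/245)**2 = (-20 + (-209 - 537)*(1/245))**2 = (-20 - 746*1/245)**2 = (-20 - 746/245)**2 = (-5646/245)**2 = 31877316/60025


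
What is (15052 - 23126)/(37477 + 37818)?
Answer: -734/6845 ≈ -0.10723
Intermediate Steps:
(15052 - 23126)/(37477 + 37818) = -8074/75295 = -8074*1/75295 = -734/6845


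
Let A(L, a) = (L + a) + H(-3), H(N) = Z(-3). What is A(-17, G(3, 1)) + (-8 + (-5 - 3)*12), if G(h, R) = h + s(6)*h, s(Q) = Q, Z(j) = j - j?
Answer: -100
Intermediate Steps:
Z(j) = 0
H(N) = 0
G(h, R) = 7*h (G(h, R) = h + 6*h = 7*h)
A(L, a) = L + a (A(L, a) = (L + a) + 0 = L + a)
A(-17, G(3, 1)) + (-8 + (-5 - 3)*12) = (-17 + 7*3) + (-8 + (-5 - 3)*12) = (-17 + 21) + (-8 - 8*12) = 4 + (-8 - 96) = 4 - 104 = -100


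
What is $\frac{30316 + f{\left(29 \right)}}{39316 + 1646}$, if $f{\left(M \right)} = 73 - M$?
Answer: $\frac{5060}{6827} \approx 0.74117$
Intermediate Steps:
$\frac{30316 + f{\left(29 \right)}}{39316 + 1646} = \frac{30316 + \left(73 - 29\right)}{39316 + 1646} = \frac{30316 + \left(73 - 29\right)}{40962} = \left(30316 + 44\right) \frac{1}{40962} = 30360 \cdot \frac{1}{40962} = \frac{5060}{6827}$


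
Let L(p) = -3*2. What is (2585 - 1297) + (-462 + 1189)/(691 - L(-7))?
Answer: 898463/697 ≈ 1289.0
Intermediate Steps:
L(p) = -6
(2585 - 1297) + (-462 + 1189)/(691 - L(-7)) = (2585 - 1297) + (-462 + 1189)/(691 - 1*(-6)) = 1288 + 727/(691 + 6) = 1288 + 727/697 = 898463/697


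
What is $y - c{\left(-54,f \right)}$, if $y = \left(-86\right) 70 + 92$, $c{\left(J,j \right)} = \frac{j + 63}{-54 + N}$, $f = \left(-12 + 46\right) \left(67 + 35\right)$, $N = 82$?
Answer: $- \frac{169515}{28} \approx -6054.1$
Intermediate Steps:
$f = 3468$ ($f = 34 \cdot 102 = 3468$)
$c{\left(J,j \right)} = \frac{9}{4} + \frac{j}{28}$ ($c{\left(J,j \right)} = \frac{j + 63}{-54 + 82} = \frac{63 + j}{28} = \left(63 + j\right) \frac{1}{28} = \frac{9}{4} + \frac{j}{28}$)
$y = -5928$ ($y = -6020 + 92 = -5928$)
$y - c{\left(-54,f \right)} = -5928 - \left(\frac{9}{4} + \frac{1}{28} \cdot 3468\right) = -5928 - \left(\frac{9}{4} + \frac{867}{7}\right) = -5928 - \frac{3531}{28} = - \frac{169515}{28}$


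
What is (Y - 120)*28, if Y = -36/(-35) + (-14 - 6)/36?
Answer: -150604/45 ≈ -3346.8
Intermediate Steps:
Y = 149/315 (Y = -36*(-1/35) - 20*1/36 = 36/35 - 5/9 = 149/315 ≈ 0.47302)
(Y - 120)*28 = (149/315 - 120)*28 = -37651/315*28 = -150604/45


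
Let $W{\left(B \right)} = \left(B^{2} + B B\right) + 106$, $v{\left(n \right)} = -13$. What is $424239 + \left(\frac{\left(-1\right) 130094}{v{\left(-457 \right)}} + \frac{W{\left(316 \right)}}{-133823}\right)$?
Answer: $\frac{755455135789}{1739699} \approx 4.3424 \cdot 10^{5}$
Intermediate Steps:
$W{\left(B \right)} = 106 + 2 B^{2}$ ($W{\left(B \right)} = \left(B^{2} + B^{2}\right) + 106 = 2 B^{2} + 106 = 106 + 2 B^{2}$)
$424239 + \left(\frac{\left(-1\right) 130094}{v{\left(-457 \right)}} + \frac{W{\left(316 \right)}}{-133823}\right) = 424239 + \left(\frac{\left(-1\right) 130094}{-13} + \frac{106 + 2 \cdot 316^{2}}{-133823}\right) = 424239 + \left(\left(-130094\right) \left(- \frac{1}{13}\right) + \left(106 + 2 \cdot 99856\right) \left(- \frac{1}{133823}\right)\right) = 424239 + \left(\frac{130094}{13} + \left(106 + 199712\right) \left(- \frac{1}{133823}\right)\right) = 424239 + \left(\frac{130094}{13} + 199818 \left(- \frac{1}{133823}\right)\right) = 424239 + \left(\frac{130094}{13} - \frac{199818}{133823}\right) = 424239 + \frac{17406971728}{1739699} = \frac{755455135789}{1739699}$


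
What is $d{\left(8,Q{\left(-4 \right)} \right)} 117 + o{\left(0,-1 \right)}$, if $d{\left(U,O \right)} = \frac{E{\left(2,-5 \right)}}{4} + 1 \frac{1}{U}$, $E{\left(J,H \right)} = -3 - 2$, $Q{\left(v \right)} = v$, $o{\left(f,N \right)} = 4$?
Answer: $- \frac{1021}{8} \approx -127.63$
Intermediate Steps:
$E{\left(J,H \right)} = -5$
$d{\left(U,O \right)} = - \frac{5}{4} + \frac{1}{U}$ ($d{\left(U,O \right)} = - \frac{5}{4} + 1 \frac{1}{U} = \left(-5\right) \frac{1}{4} + \frac{1}{U} = - \frac{5}{4} + \frac{1}{U}$)
$d{\left(8,Q{\left(-4 \right)} \right)} 117 + o{\left(0,-1 \right)} = \left(- \frac{5}{4} + \frac{1}{8}\right) 117 + 4 = \left(- \frac{9}{8}\right) 117 + 4 = - \frac{1053}{8} + 4 = - \frac{1021}{8}$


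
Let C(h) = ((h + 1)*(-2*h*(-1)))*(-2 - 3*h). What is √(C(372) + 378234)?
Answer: I*√309880182 ≈ 17603.0*I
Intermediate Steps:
C(h) = 2*h*(1 + h)*(-2 - 3*h) (C(h) = ((1 + h)*(2*h))*(-2 - 3*h) = (2*h*(1 + h))*(-2 - 3*h) = 2*h*(1 + h)*(-2 - 3*h))
√(C(372) + 378234) = √(-2*372*(2 + 3*372² + 5*372) + 378234) = √(-2*372*(2 + 3*138384 + 1860) + 378234) = √(-2*372*(2 + 415152 + 1860) + 378234) = √(-2*372*417014 + 378234) = √(-310258416 + 378234) = √(-309880182) = I*√309880182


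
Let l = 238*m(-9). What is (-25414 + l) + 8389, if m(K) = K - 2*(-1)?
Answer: -18691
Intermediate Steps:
m(K) = 2 + K (m(K) = K + 2 = 2 + K)
l = -1666 (l = 238*(2 - 9) = 238*(-7) = -1666)
(-25414 + l) + 8389 = (-25414 - 1666) + 8389 = -27080 + 8389 = -18691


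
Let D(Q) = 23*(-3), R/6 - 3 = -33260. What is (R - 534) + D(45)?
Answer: -200145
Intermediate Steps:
R = -199542 (R = 18 + 6*(-33260) = 18 - 199560 = -199542)
D(Q) = -69
(R - 534) + D(45) = (-199542 - 534) - 69 = -200076 - 69 = -200145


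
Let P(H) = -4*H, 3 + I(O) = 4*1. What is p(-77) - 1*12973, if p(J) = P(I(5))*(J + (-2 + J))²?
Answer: -110317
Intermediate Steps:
I(O) = 1 (I(O) = -3 + 4*1 = -3 + 4 = 1)
p(J) = -4*(-2 + 2*J)² (p(J) = (-4*1)*(J + (-2 + J))² = -4*(-2 + 2*J)²)
p(-77) - 1*12973 = -16*(-1 - 77)² - 1*12973 = -16*(-78)² - 12973 = -16*6084 - 12973 = -97344 - 12973 = -110317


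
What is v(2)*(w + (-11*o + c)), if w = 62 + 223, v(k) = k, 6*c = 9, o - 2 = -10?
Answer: 749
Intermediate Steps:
o = -8 (o = 2 - 10 = -8)
c = 3/2 (c = (⅙)*9 = 3/2 ≈ 1.5000)
w = 285
v(2)*(w + (-11*o + c)) = 2*(285 + (-11*(-8) + 3/2)) = 2*(285 + (88 + 3/2)) = 2*(285 + 179/2) = 2*(749/2) = 749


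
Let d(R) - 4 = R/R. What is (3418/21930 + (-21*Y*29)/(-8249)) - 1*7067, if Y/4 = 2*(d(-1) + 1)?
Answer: -638877537674/90450285 ≈ -7063.3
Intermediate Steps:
d(R) = 5 (d(R) = 4 + R/R = 4 + 1 = 5)
Y = 48 (Y = 4*(2*(5 + 1)) = 4*(2*6) = 4*12 = 48)
(3418/21930 + (-21*Y*29)/(-8249)) - 1*7067 = (3418/21930 + (-21*48*29)/(-8249)) - 1*7067 = (3418*(1/21930) - 1008*29*(-1/8249)) - 7067 = (1709/10965 - 29232*(-1/8249)) - 7067 = (1709/10965 + 29232/8249) - 7067 = 334626421/90450285 - 7067 = -638877537674/90450285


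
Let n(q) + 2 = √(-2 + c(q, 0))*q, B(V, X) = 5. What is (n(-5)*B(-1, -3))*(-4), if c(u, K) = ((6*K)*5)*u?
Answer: 40 + 100*I*√2 ≈ 40.0 + 141.42*I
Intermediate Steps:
c(u, K) = 30*K*u (c(u, K) = (30*K)*u = 30*K*u)
n(q) = -2 + I*q*√2 (n(q) = -2 + √(-2 + 30*0*q)*q = -2 + √(-2 + 0)*q = -2 + √(-2)*q = -2 + (I*√2)*q = -2 + I*q*√2)
(n(-5)*B(-1, -3))*(-4) = ((-2 + I*(-5)*√2)*5)*(-4) = ((-2 - 5*I*√2)*5)*(-4) = (-10 - 25*I*√2)*(-4) = 40 + 100*I*√2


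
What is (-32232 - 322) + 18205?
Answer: -14349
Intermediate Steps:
(-32232 - 322) + 18205 = -32554 + 18205 = -14349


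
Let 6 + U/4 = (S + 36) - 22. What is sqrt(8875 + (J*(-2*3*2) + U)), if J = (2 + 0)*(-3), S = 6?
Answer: sqrt(9003) ≈ 94.884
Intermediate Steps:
U = 56 (U = -24 + 4*((6 + 36) - 22) = -24 + 4*(42 - 22) = -24 + 4*20 = -24 + 80 = 56)
J = -6 (J = 2*(-3) = -6)
sqrt(8875 + (J*(-2*3*2) + U)) = sqrt(8875 + (-6*(-2*3)*2 + 56)) = sqrt(8875 + (-(-36)*2 + 56)) = sqrt(8875 + (-6*(-12) + 56)) = sqrt(8875 + (72 + 56)) = sqrt(8875 + 128) = sqrt(9003)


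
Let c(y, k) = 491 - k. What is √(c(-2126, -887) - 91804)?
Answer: I*√90426 ≈ 300.71*I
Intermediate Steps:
√(c(-2126, -887) - 91804) = √((491 - 1*(-887)) - 91804) = √((491 + 887) - 91804) = √(1378 - 91804) = √(-90426) = I*√90426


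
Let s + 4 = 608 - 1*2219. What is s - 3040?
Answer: -4655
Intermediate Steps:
s = -1615 (s = -4 + (608 - 1*2219) = -4 + (608 - 2219) = -4 - 1611 = -1615)
s - 3040 = -1615 - 3040 = -4655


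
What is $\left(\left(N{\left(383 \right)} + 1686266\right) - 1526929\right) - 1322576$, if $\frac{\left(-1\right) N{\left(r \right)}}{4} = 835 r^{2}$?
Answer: $-491104499$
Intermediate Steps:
$N{\left(r \right)} = - 3340 r^{2}$ ($N{\left(r \right)} = - 4 \cdot 835 r^{2} = - 3340 r^{2}$)
$\left(\left(N{\left(383 \right)} + 1686266\right) - 1526929\right) - 1322576 = \left(\left(- 3340 \cdot 383^{2} + 1686266\right) - 1526929\right) - 1322576 = \left(\left(\left(-3340\right) 146689 + 1686266\right) - 1526929\right) - 1322576 = \left(\left(-489941260 + 1686266\right) - 1526929\right) - 1322576 = \left(-488254994 - 1526929\right) - 1322576 = -489781923 - 1322576 = -491104499$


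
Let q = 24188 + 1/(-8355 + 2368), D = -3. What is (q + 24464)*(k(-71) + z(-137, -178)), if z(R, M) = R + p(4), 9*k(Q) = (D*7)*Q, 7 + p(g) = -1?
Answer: 18059330426/17961 ≈ 1.0055e+6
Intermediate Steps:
p(g) = -8 (p(g) = -7 - 1 = -8)
k(Q) = -7*Q/3 (k(Q) = ((-3*7)*Q)/9 = (-21*Q)/9 = -7*Q/3)
q = 144813555/5987 (q = 24188 + 1/(-5987) = 24188 - 1/5987 = 144813555/5987 ≈ 24188.)
z(R, M) = -8 + R (z(R, M) = R - 8 = -8 + R)
(q + 24464)*(k(-71) + z(-137, -178)) = (144813555/5987 + 24464)*(-7/3*(-71) + (-8 - 137)) = 291279523*(497/3 - 145)/5987 = (291279523/5987)*(62/3) = 18059330426/17961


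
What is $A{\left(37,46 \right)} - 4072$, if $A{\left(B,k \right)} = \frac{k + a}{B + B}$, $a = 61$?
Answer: $- \frac{301221}{74} \approx -4070.6$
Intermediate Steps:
$A{\left(B,k \right)} = \frac{61 + k}{2 B}$ ($A{\left(B,k \right)} = \frac{k + 61}{B + B} = \frac{61 + k}{2 B}$)
$A{\left(37,46 \right)} - 4072 = \frac{61 + 46}{2 \cdot 37} - 4072 = \frac{1}{2} \cdot \frac{1}{37} \cdot 107 - 4072 = \frac{107}{74} - 4072 = - \frac{301221}{74}$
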